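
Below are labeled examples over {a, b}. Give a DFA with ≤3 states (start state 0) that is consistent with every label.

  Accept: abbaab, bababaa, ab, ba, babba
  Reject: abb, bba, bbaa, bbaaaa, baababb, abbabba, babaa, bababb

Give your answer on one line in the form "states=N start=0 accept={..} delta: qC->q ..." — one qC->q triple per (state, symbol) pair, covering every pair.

Fold the examples into a partial DFA from state 0: repeatedly fix the first undefined (state, symbol) met by the shortest-then-alphabetical prefix, trying targets in increasing order and rejecting any under which an Accept and a Reject string meet in one state with the same remainder; add a state when all current targets are rejected. Accepting states are where Accept strings end.
a: 0a undefined. 0a->0: ok.
b: 0b undefined. 0b->0: no, abbaab/abb meet in 0. Open state 1: 0b->1.
ba: 1a undefined. 1a->0: no, bababaa/babaa meet in 0. 1a->1: ok.
bb: 1b undefined. 1b->0: ok.
All examples now run through 2 states with every (state, symbol) defined. Accept strings end in {1}, Reject strings end in {0}; accept={1}.

states=2 start=0 accept={1} delta: 0a->0 0b->1 1a->1 1b->0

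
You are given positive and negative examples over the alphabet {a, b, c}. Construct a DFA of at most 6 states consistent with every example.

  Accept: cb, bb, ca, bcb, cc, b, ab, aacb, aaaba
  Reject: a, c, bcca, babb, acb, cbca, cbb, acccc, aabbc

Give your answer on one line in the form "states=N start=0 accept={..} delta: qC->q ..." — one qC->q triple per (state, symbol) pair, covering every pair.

Grow the machine one transition at a time. Run the examples from 0; the earliest place one falls off (shortest prefix, ties alphabetical) gets sent to the lowest-numbered state that keeps every Accept/Reject pair distinguishable — a pair clashes when both reach the same state with identical unread suffix — and to a fresh state only if none does.
a: 0a undefined. 0a->0: no, cb/acb meet in 0 with "cb" left. Open state 1: 0a->1.
b: 0b undefined. 0b->0: ok.
c: 0c undefined. 0c->0: no, cb/c meet in 0. 0c->1: ok.
aa: 1a undefined. 1a->0: ok.
ab: 1b undefined. 1b->0: no, cb/babb meet in 0. 1b->1: no, cb/a meet in 1. Open state 2: 1b->2.
ac: 1c undefined. 1c->0: no, bb/acb meet in 0. 1c->1: no, cb/acb meet in 2. 1c->2: no, aaaba/bcca meet in 2 with "a" left. Open state 3: 1c->3.
acb: 3b undefined. 3b->0: no, bb/acb meet in 0. 3b->1: ok.
acc: 3c undefined. 3c->0: no, cc/acccc meet in 3. 3c->1: ok.
cbb: 2b undefined. 2b->0: no, bb/babb meet in 0. 2b->1: ok.
cbc: 2c undefined. 2c->0: ok.
bcca: 3a undefined. 3a->0: no, bb/bcca meet in 0. 3a->1: ok.
aaaba: 2a undefined. 2a->0: ok.
All examples now run through 4 states with every (state, symbol) defined. Accept strings end in {0,2,3}, Reject strings end in {1}; accept={0,2,3}.

states=4 start=0 accept={0,2,3} delta: 0a->1 0b->0 0c->1 1a->0 1b->2 1c->3 2a->0 2b->1 2c->0 3a->1 3b->1 3c->1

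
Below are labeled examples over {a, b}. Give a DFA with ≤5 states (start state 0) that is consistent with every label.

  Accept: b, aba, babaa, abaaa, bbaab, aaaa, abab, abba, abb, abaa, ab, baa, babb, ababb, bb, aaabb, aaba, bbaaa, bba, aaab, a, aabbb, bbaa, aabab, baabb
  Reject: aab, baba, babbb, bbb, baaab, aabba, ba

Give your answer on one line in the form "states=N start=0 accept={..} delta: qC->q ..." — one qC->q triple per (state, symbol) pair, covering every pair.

states=5 start=0 accept={1,2,3,4} delta: 0a->1 0b->2 1a->3 1b->4 2a->0 2b->3 3a->4 3b->0 4a->1 4b->1

Grow the machine one transition at a time. Run the examples from 0; the earliest place one falls off (shortest prefix, ties alphabetical) gets sent to the lowest-numbered state that keeps every Accept/Reject pair distinguishable — a pair clashes when both reach the same state with identical unread suffix — and to a fresh state only if none does.
a: 0a undefined. 0a->0: no, b/aab meet in 0 with "b" left. Open state 1: 0a->1.
b: 0b undefined. 0b->0: no, b/bbb meet in 0. 0b->1: no, abb/bbb meet in 1 with "bb" left. Open state 2: 0b->2.
aa: 1a undefined. 1a->0: no, b/aab meet in 2. 1a->1: no, abba/aabba meet in 1 with "bba" left. 1a->2: no, bb/aab meet in 2 with "b" left. Open state 3: 1a->3.
ab: 1b undefined. 1b->0: no, abba/ba meet in 2 with "a" left. 1b->1: no, abab/aab meet in 3 with "b" left. 1b->2: no, aba/ba meet in 2 with "a" left. 1b->3: no, abb/aab meet in 3 with "b" left. Open state 4: 1b->4.
ba: 2a undefined. 2a->0: ok.
bb: 2b undefined. 2b->0: no, b/babbb meet in 2. 2b->1: no, ab/babbb meet in 4. 2b->2: no, b/babbb meet in 2. 2b->3: ok.
aaa: 3a undefined. 3a->0: no, bba/baba meet in 0. 3a->1: no, bbaab/aab meet in 3 with "b" left. 3a->2: no, aaaa/baba meet in 0. 3a->3: no, bbaab/aab meet in 3 with "b" left. 3a->4: ok.
aab: 3b undefined. 3b->0: ok.
aba: 4a undefined. 4a->0: no, aba/aab meet in 0. 4a->1: ok.
abb: 4b undefined. 4b->0: no, abb/aab meet in 0. 4b->1: ok.
All examples now run through 5 states with every (state, symbol) defined. Accept strings end in {1,2,3,4}, Reject strings end in {0}; accept={1,2,3,4}.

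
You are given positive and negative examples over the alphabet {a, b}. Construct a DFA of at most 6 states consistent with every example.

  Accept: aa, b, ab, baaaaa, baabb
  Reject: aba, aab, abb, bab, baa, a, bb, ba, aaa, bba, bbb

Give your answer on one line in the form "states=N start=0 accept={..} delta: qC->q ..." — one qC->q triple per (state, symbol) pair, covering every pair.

Fold the examples into a partial DFA from state 0: repeatedly fix the first undefined (state, symbol) met by the shortest-then-alphabetical prefix, trying targets in increasing order and rejecting any under which an Accept and a Reject string meet in one state with the same remainder; add a state when all current targets are rejected. Accepting states are where Accept strings end.
a: 0a undefined. 0a->0: no, aa/a meet in 0. Open state 1: 0a->1.
b: 0b undefined. 0b->0: no, aa/baa meet in 1 with "a" left. 0b->1: no, aa/ba meet in 1 with "a" left. Open state 2: 0b->2.
aa: 1a undefined. 1a->0: no, b/aab meet in 2. 1a->1: no, aa/a meet in 1. 1a->2: ok.
ab: 1b undefined. 1b->0: no, aa/abb meet in 2. 1b->1: no, aa/aba meet in 2. 1b->2: ok.
ba: 2a undefined. 2a->0: no, aa/bab meet in 2. 2a->1: no, aa/bab meet in 2. 2a->2: no, aa/aba meet in 2. Open state 3: 2a->3.
bb: 2b undefined. 2b->0: no, aa/bbb meet in 2. 2b->1: no, aa/bba meet in 2. 2b->2: no, aa/aab meet in 2. 2b->3: ok.
baa: 3a undefined. 3a->0: no, baaaaa/aba meet in 3. 3a->1: no, baaaaa/baa meet in 1. 3a->2: no, aa/baa meet in 2. 3a->3: no, baaaaa/aba meet in 3. Open state 4: 3a->4.
bab: 3b undefined. 3b->0: ok.
baaa: 4a undefined. 4a->0: ok.
baab: 4b undefined. 4b->0: ok.
All examples now run through 5 states with every (state, symbol) defined. Accept strings end in {2}, Reject strings end in {0,1,3,4}; accept={2}.

states=5 start=0 accept={2} delta: 0a->1 0b->2 1a->2 1b->2 2a->3 2b->3 3a->4 3b->0 4a->0 4b->0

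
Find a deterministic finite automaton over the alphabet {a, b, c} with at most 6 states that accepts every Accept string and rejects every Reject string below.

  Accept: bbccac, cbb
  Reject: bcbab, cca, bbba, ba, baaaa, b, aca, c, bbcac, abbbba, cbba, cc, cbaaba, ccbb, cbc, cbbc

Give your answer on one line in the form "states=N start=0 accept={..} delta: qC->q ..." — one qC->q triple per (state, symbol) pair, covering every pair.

Grow the machine one transition at a time. Run the examples from 0; the earliest place one falls off (shortest prefix, ties alphabetical) gets sent to the lowest-numbered state that keeps every Accept/Reject pair distinguishable — a pair clashes when both reach the same state with identical unread suffix — and to a fresh state only if none does.
a: 0a undefined. 0a->0: ok.
b: 0b undefined. 0b->0: ok.
c: 0c undefined. 0c->0: no, bbccac/bcbab meet in 0. Open state 1: 0c->1.
cb: 1b undefined. 1b->0: no, cbb/bcbab meet in 0. 1b->1: no, cbb/c meet in 1. Open state 2: 1b->2.
cc: 1c undefined. 1c->0: no, bbccac/c meet in 1. 1c->1: no, bbccac/bbcac meet in 1 with "ac" left. 1c->2: ok.
aca: 1a undefined. 1a->0: ok.
cba: 2a undefined. 2a->0: no, bbccac/c meet in 1. 2a->1: no, bbccac/bcbab meet in 2. 2a->2: no, bbccac/cbc meet in 2 with "c" left. Open state 3: 2a->3.
cbb: 2b undefined. 2b->0: no, cbb/bbba meet in 0. 2b->1: no, cbb/c meet in 1. 2b->2: no, cbb/cc meet in 2. 2b->3: no, bbccac/cbbc meet in 3 with "c" left. Open state 4: 2b->4.
cbc: 2c undefined. 2c->0: ok.
cbaa: 3a undefined. 3a->0: ok.
cbba: 4a undefined. 4a->0: ok.
cbbc: 4c undefined. 4c->0: ok.
ccbb: 4b undefined. 4b->0: ok.
bcbab: 3b undefined. 3b->0: ok.
bbccac: 3c undefined. 3c->0: no, bbccac/bcbab meet in 0. 3c->1: no, bbccac/c meet in 1. 3c->2: no, bbccac/cc meet in 2. 3c->3: no, bbccac/cca meet in 3. 3c->4: ok.
All examples now run through 5 states with every (state, symbol) defined. Accept strings end in {4}, Reject strings end in {0,1,2,3}; accept={4}.

states=5 start=0 accept={4} delta: 0a->0 0b->0 0c->1 1a->0 1b->2 1c->2 2a->3 2b->4 2c->0 3a->0 3b->0 3c->4 4a->0 4b->0 4c->0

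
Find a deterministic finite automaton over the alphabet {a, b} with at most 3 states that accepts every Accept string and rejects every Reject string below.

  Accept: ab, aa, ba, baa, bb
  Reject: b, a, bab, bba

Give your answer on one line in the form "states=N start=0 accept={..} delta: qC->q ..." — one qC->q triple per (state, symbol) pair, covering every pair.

states=3 start=0 accept={0,2} delta: 0a->1 0b->1 1a->2 1b->0 2a->0 2b->1

State merging on the prefix tree: take the shortest (then alphabetical) example prefix whose next move is undefined and point that move at state 0, else 1, else 2, ...; a target is out if some Accept/Reject pair would then sit in one state with the same input left (inseparable). If every existing state is out, open a new one.
a: 0a undefined. 0a->0: no, ab/b meet in 0 with "b" left. Open state 1: 0a->1.
b: 0b undefined. 0b->0: no, ab/bab meet in 1 with "b" left. 0b->1: ok.
aa: 1a undefined. 1a->0: no, baa/b meet in 1. 1a->1: no, ab/bab meet in 1 with "b" left. Open state 2: 1a->2.
ab: 1b undefined. 1b->0: ok.
baa: 2a undefined. 2a->0: ok.
bab: 2b undefined. 2b->0: no, ab/bab meet in 0. 2b->1: ok.
All examples now run through 3 states with every (state, symbol) defined. Accept strings end in {0,2}, Reject strings end in {1}; accept={0,2}.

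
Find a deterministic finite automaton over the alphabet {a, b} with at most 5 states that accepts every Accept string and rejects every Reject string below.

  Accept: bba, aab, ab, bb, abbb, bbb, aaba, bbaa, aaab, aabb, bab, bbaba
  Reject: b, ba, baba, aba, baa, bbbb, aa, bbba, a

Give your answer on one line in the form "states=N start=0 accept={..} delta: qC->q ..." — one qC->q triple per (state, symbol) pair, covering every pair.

Fold the examples into a partial DFA from state 0: repeatedly fix the first undefined (state, symbol) met by the shortest-then-alphabetical prefix, trying targets in increasing order and rejecting any under which an Accept and a Reject string meet in one state with the same remainder; add a state when all current targets are rejected. Accepting states are where Accept strings end.
a: 0a undefined. 0a->0: no, aab/b meet in 0 with "b" left. Open state 1: 0a->1.
b: 0b undefined. 0b->0: no, bba/ba meet in 1. 0b->1: no, bba/aba meet in 1 with "ba" left. Open state 2: 0b->2.
aa: 1a undefined. 1a->0: no, aab/b meet in 2. 1a->1: no, aaba/aba meet in 1 with "ba" left. 1a->2: ok.
ab: 1b undefined. 1b->0: ok.
ba: 2a undefined. 2a->0: no, ab/ba meet in 0. 2a->1: ok.
bb: 2b undefined. 2b->0: no, bba/ba meet in 1. 2b->1: no, bba/b meet in 2. 2b->2: no, bba/ba meet in 1. Open state 3: 2b->3.
bba: 3a undefined. 3a->0: no, bbaa/ba meet in 1. 3a->1: no, bba/ba meet in 1. 3a->2: no, bba/b meet in 2. 3a->3: no, bbaba/bbba meet in 3 with "ba" left. Open state 4: 3a->4.
bbb: 3b undefined. 3b->0: ok.
bbaa: 4a undefined. 4a->0: ok.
bbab: 4b undefined. 4b->0: no, bbaba/ba meet in 1. 4b->1: no, bbaba/b meet in 2. 4b->2: no, bbaba/ba meet in 1. 4b->3: ok.
All examples now run through 5 states with every (state, symbol) defined. Accept strings end in {0,3,4}, Reject strings end in {1,2}; accept={0,3,4}.

states=5 start=0 accept={0,3,4} delta: 0a->1 0b->2 1a->2 1b->0 2a->1 2b->3 3a->4 3b->0 4a->0 4b->3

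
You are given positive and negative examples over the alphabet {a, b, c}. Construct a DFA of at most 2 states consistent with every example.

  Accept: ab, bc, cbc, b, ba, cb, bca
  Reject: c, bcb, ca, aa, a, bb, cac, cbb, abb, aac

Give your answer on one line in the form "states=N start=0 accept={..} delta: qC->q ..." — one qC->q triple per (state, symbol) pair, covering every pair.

Fold the examples into a partial DFA from state 0: repeatedly fix the first undefined (state, symbol) met by the shortest-then-alphabetical prefix, trying targets in increasing order and rejecting any under which an Accept and a Reject string meet in one state with the same remainder; add a state when all current targets are rejected. Accepting states are where Accept strings end.
a: 0a undefined. 0a->0: ok.
b: 0b undefined. 0b->0: no, ab/aa meet in 0. Open state 1: 0b->1.
c: 0c undefined. 0c->0: ok.
ba: 1a undefined. 1a->0: no, ba/c meet in 0. 1a->1: ok.
bb: 1b undefined. 1b->0: ok.
bc: 1c undefined. 1c->0: no, ab/bcb meet in 1. 1c->1: ok.
All examples now run through 2 states with every (state, symbol) defined. Accept strings end in {1}, Reject strings end in {0}; accept={1}.

states=2 start=0 accept={1} delta: 0a->0 0b->1 0c->0 1a->1 1b->0 1c->1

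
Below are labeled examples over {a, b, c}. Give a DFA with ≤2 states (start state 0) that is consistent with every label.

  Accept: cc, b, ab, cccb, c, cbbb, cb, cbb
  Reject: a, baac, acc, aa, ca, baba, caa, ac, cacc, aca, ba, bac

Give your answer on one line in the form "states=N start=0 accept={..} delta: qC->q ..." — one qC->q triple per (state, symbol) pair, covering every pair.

states=2 start=0 accept={0} delta: 0a->1 0b->0 0c->0 1a->1 1b->0 1c->1

Fold the examples into a partial DFA from state 0: repeatedly fix the first undefined (state, symbol) met by the shortest-then-alphabetical prefix, trying targets in increasing order and rejecting any under which an Accept and a Reject string meet in one state with the same remainder; add a state when all current targets are rejected. Accepting states are where Accept strings end.
a: 0a undefined. 0a->0: no, cc/acc meet in 0 with "cc" left. Open state 1: 0a->1.
b: 0b undefined. 0b->0: ok.
c: 0c undefined. 0c->0: ok.
aa: 1a undefined. 1a->0: no, cc/baac meet in 0. 1a->1: ok.
ab: 1b undefined. 1b->0: ok.
ac: 1c undefined. 1c->0: no, cc/baac meet in 0. 1c->1: ok.
All examples now run through 2 states with every (state, symbol) defined. Accept strings end in {0}, Reject strings end in {1}; accept={0}.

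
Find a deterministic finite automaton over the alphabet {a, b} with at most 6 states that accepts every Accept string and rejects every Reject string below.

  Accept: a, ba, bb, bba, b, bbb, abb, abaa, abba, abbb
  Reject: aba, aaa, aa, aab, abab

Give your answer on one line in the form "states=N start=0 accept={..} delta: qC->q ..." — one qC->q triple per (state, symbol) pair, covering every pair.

states=5 start=0 accept={0,1} delta: 0a->1 0b->0 1a->2 1b->3 2a->2 2b->2 3a->4 3b->0 4a->0 4b->2

Grow the machine one transition at a time. Run the examples from 0; the earliest place one falls off (shortest prefix, ties alphabetical) gets sent to the lowest-numbered state that keeps every Accept/Reject pair distinguishable — a pair clashes when both reach the same state with identical unread suffix — and to a fresh state only if none does.
a: 0a undefined. 0a->0: no, a/aaa meet in 0. Open state 1: 0a->1.
b: 0b undefined. 0b->0: ok.
aa: 1a undefined. 1a->0: no, a/aaa meet in 1. 1a->1: no, a/aaa meet in 1. Open state 2: 1a->2.
ab: 1b undefined. 1b->0: no, a/aba meet in 1. 1b->1: no, abaa/aaa meet in 2 with "a" left. 1b->2: no, abb/aab meet in 2 with "b" left. Open state 3: 1b->3.
aaa: 2a undefined. 2a->0: no, bb/aaa meet in 0. 2a->1: no, a/aaa meet in 1. 2a->2: ok.
aab: 2b undefined. 2b->0: no, bb/aab meet in 0. 2b->1: no, a/aab meet in 1. 2b->2: ok.
aba: 3a undefined. 3a->0: no, bb/aba meet in 0. 3a->1: no, a/aba meet in 1. 3a->2: no, abaa/aba meet in 2. 3a->3: no, abb/abab meet in 3 with "b" left. Open state 4: 3a->4.
abb: 3b undefined. 3b->0: ok.
abaa: 4a undefined. 4a->0: ok.
abab: 4b undefined. 4b->0: no, bb/abab meet in 0. 4b->1: no, a/abab meet in 1. 4b->2: ok.
All examples now run through 5 states with every (state, symbol) defined. Accept strings end in {0,1}, Reject strings end in {2,4}; accept={0,1}.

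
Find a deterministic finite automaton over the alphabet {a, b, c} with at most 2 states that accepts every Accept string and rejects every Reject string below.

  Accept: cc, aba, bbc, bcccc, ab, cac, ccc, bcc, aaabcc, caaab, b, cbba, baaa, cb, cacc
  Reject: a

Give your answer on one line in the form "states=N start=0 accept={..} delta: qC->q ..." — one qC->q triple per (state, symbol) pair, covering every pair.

states=2 start=0 accept={1} delta: 0a->0 0b->1 0c->1 1a->1 1b->1 1c->1

Fold the examples into a partial DFA from state 0: repeatedly fix the first undefined (state, symbol) met by the shortest-then-alphabetical prefix, trying targets in increasing order and rejecting any under which an Accept and a Reject string meet in one state with the same remainder; add a state when all current targets are rejected. Accepting states are where Accept strings end.
a: 0a undefined. 0a->0: ok.
b: 0b undefined. 0b->0: no, aba/a meet in 0. Open state 1: 0b->1.
c: 0c undefined. 0c->0: no, cc/a meet in 0. 0c->1: ok.
ba: 1a undefined. 1a->0: no, aba/a meet in 0. 1a->1: ok.
bb: 1b undefined. 1b->0: no, caaab/a meet in 0. 1b->1: ok.
bc: 1c undefined. 1c->0: no, cc/a meet in 0. 1c->1: ok.
All examples now run through 2 states with every (state, symbol) defined. Accept strings end in {1}, Reject strings end in {0}; accept={1}.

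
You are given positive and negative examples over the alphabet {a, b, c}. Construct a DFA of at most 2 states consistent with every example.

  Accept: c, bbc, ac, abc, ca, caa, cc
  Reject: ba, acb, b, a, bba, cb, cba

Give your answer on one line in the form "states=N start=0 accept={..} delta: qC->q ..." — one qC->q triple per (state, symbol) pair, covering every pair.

State merging on the prefix tree: take the shortest (then alphabetical) example prefix whose next move is undefined and point that move at state 0, else 1, else 2, ...; a target is out if some Accept/Reject pair would then sit in one state with the same input left (inseparable). If every existing state is out, open a new one.
a: 0a undefined. 0a->0: ok.
b: 0b undefined. 0b->0: ok.
c: 0c undefined. 0c->0: no, c/ba meet in 0. Open state 1: 0c->1.
ca: 1a undefined. 1a->0: no, ca/ba meet in 0. 1a->1: ok.
cb: 1b undefined. 1b->0: ok.
cc: 1c undefined. 1c->0: no, cc/ba meet in 0. 1c->1: ok.
All examples now run through 2 states with every (state, symbol) defined. Accept strings end in {1}, Reject strings end in {0}; accept={1}.

states=2 start=0 accept={1} delta: 0a->0 0b->0 0c->1 1a->1 1b->0 1c->1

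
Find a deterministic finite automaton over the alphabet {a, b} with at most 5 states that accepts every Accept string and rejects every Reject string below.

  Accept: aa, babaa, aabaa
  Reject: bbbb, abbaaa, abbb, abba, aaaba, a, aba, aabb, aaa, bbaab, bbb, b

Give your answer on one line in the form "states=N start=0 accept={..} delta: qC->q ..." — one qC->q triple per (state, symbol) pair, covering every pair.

states=3 start=0 accept={2} delta: 0a->1 0b->0 1a->2 1b->0 2a->0 2b->0

Fold the examples into a partial DFA from state 0: repeatedly fix the first undefined (state, symbol) met by the shortest-then-alphabetical prefix, trying targets in increasing order and rejecting any under which an Accept and a Reject string meet in one state with the same remainder; add a state when all current targets are rejected. Accepting states are where Accept strings end.
a: 0a undefined. 0a->0: no, aa/a meet in 0. Open state 1: 0a->1.
b: 0b undefined. 0b->0: ok.
aa: 1a undefined. 1a->0: no, aa/bbbb meet in 0. 1a->1: no, aa/a meet in 1. Open state 2: 1a->2.
ab: 1b undefined. 1b->0: ok.
aaa: 2a undefined. 2a->0: ok.
aab: 2b undefined. 2b->0: ok.
All examples now run through 3 states with every (state, symbol) defined. Accept strings end in {2}, Reject strings end in {0,1}; accept={2}.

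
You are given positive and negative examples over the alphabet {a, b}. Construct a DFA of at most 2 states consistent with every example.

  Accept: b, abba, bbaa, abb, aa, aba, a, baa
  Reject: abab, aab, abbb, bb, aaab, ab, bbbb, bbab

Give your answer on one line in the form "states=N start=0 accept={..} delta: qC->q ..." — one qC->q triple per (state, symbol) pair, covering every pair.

State merging on the prefix tree: take the shortest (then alphabetical) example prefix whose next move is undefined and point that move at state 0, else 1, else 2, ...; a target is out if some Accept/Reject pair would then sit in one state with the same input left (inseparable). If every existing state is out, open a new one.
a: 0a undefined. 0a->0: no, b/aab meet in 0 with "b" left. Open state 1: 0a->1.
b: 0b undefined. 0b->0: no, b/bb meet in 0. 0b->1: ok.
aa: 1a undefined. 1a->0: no, b/aab meet in 1. 1a->1: ok.
ab: 1b undefined. 1b->0: ok.
All examples now run through 2 states with every (state, symbol) defined. Accept strings end in {1}, Reject strings end in {0}; accept={1}.

states=2 start=0 accept={1} delta: 0a->1 0b->1 1a->1 1b->0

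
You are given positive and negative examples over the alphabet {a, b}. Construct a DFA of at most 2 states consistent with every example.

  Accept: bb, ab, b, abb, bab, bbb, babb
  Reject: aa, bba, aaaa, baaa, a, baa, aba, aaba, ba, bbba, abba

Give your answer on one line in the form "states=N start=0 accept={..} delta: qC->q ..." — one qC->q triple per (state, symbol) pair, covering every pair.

Fold the examples into a partial DFA from state 0: repeatedly fix the first undefined (state, symbol) met by the shortest-then-alphabetical prefix, trying targets in increasing order and rejecting any under which an Accept and a Reject string meet in one state with the same remainder; add a state when all current targets are rejected. Accepting states are where Accept strings end.
a: 0a undefined. 0a->0: ok.
b: 0b undefined. 0b->0: no, bb/aa meet in 0. Open state 1: 0b->1.
ba: 1a undefined. 1a->0: ok.
bb: 1b undefined. 1b->0: no, bb/aa meet in 0. 1b->1: ok.
All examples now run through 2 states with every (state, symbol) defined. Accept strings end in {1}, Reject strings end in {0}; accept={1}.

states=2 start=0 accept={1} delta: 0a->0 0b->1 1a->0 1b->1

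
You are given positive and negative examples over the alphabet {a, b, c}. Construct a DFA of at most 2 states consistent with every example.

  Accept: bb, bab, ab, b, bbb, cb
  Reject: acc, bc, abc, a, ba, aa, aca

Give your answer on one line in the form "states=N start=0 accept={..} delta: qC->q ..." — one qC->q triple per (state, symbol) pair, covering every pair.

State merging on the prefix tree: take the shortest (then alphabetical) example prefix whose next move is undefined and point that move at state 0, else 1, else 2, ...; a target is out if some Accept/Reject pair would then sit in one state with the same input left (inseparable). If every existing state is out, open a new one.
a: 0a undefined. 0a->0: ok.
b: 0b undefined. 0b->0: no, bb/a meet in 0. Open state 1: 0b->1.
c: 0c undefined. 0c->0: ok.
ba: 1a undefined. 1a->0: ok.
bb: 1b undefined. 1b->0: no, bb/acc meet in 0. 1b->1: ok.
bc: 1c undefined. 1c->0: ok.
All examples now run through 2 states with every (state, symbol) defined. Accept strings end in {1}, Reject strings end in {0}; accept={1}.

states=2 start=0 accept={1} delta: 0a->0 0b->1 0c->0 1a->0 1b->1 1c->0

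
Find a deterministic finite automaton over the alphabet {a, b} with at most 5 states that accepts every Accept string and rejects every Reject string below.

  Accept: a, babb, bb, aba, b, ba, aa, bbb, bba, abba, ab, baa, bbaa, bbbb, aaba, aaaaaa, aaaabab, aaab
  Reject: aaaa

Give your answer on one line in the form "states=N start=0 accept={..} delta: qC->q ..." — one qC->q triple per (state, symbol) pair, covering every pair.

State merging on the prefix tree: take the shortest (then alphabetical) example prefix whose next move is undefined and point that move at state 0, else 1, else 2, ...; a target is out if some Accept/Reject pair would then sit in one state with the same input left (inseparable). If every existing state is out, open a new one.
a: 0a undefined. 0a->0: no, a/aaaa meet in 0. Open state 1: 0a->1.
b: 0b undefined. 0b->0: ok.
aa: 1a undefined. 1a->0: no, bb/aaaa meet in 0. 1a->1: no, a/aaaa meet in 1. Open state 2: 1a->2.
ab: 1b undefined. 1b->0: ok.
aaa: 2a undefined. 2a->0: no, a/aaaa meet in 1. 2a->1: no, aa/aaaa meet in 2. 2a->2: no, aa/aaaa meet in 2. Open state 3: 2a->3.
aab: 2b undefined. 2b->0: ok.
aaaa: 3a undefined. 3a->0: no, babb/aaaa meet in 0. 3a->1: no, a/aaaa meet in 1. 3a->2: no, aa/aaaa meet in 2. 3a->3: no, aaaaaa/aaaa meet in 3. Open state 4: 3a->4.
aaab: 3b undefined. 3b->0: ok.
aaaaa: 4a undefined. 4a->0: ok.
aaaab: 4b undefined. 4b->0: ok.
All examples now run through 5 states with every (state, symbol) defined. Accept strings end in {0,1,2}, Reject strings end in {4}; accept={0,1,2}.

states=5 start=0 accept={0,1,2} delta: 0a->1 0b->0 1a->2 1b->0 2a->3 2b->0 3a->4 3b->0 4a->0 4b->0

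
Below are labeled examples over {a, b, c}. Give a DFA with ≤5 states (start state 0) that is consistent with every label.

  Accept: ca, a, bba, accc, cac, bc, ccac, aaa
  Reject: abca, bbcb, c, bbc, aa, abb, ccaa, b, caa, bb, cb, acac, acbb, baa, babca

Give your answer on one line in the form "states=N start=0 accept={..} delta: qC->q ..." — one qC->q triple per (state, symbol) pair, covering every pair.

Fold the examples into a partial DFA from state 0: repeatedly fix the first undefined (state, symbol) met by the shortest-then-alphabetical prefix, trying targets in increasing order and rejecting any under which an Accept and a Reject string meet in one state with the same remainder; add a state when all current targets are rejected. Accepting states are where Accept strings end.
a: 0a undefined. 0a->0: no, a/aa meet in 0. Open state 1: 0a->1.
b: 0b undefined. 0b->0: no, bc/c meet in 0 with "c" left. 0b->1: no, a/b meet in 1. Open state 2: 0b->2.
c: 0c undefined. 0c->0: ok.
aa: 1a undefined. 1a->0: ok.
ab: 1b undefined. 1b->0: no, ca/abca meet in 1. 1b->1: no, ca/abb meet in 1. 1b->2: ok.
ac: 1c undefined. 1c->0: no, accc/c meet in 0. 1c->1: ok.
ba: 2a undefined. 2a->0: no, ca/baa meet in 1. 2a->1: ok.
bb: 2b undefined. 2b->0: ok.
bc: 2c undefined. 2c->0: no, ca/abca meet in 1. 2c->1: ok.
All examples now run through 3 states with every (state, symbol) defined. Accept strings end in {1}, Reject strings end in {0,2}; accept={1}.

states=3 start=0 accept={1} delta: 0a->1 0b->2 0c->0 1a->0 1b->2 1c->1 2a->1 2b->0 2c->1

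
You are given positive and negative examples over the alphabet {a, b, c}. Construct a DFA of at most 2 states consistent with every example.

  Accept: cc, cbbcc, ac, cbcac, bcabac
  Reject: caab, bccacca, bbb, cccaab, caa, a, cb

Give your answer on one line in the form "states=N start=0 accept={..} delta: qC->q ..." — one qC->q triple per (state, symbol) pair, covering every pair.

Fold the examples into a partial DFA from state 0: repeatedly fix the first undefined (state, symbol) met by the shortest-then-alphabetical prefix, trying targets in increasing order and rejecting any under which an Accept and a Reject string meet in one state with the same remainder; add a state when all current targets are rejected. Accepting states are where Accept strings end.
a: 0a undefined. 0a->0: ok.
b: 0b undefined. 0b->0: ok.
c: 0c undefined. 0c->0: no, cc/caab meet in 0. Open state 1: 0c->1.
ca: 1a undefined. 1a->0: ok.
cb: 1b undefined. 1b->0: ok.
cc: 1c undefined. 1c->0: no, cc/caab meet in 0. 1c->1: ok.
All examples now run through 2 states with every (state, symbol) defined. Accept strings end in {1}, Reject strings end in {0}; accept={1}.

states=2 start=0 accept={1} delta: 0a->0 0b->0 0c->1 1a->0 1b->0 1c->1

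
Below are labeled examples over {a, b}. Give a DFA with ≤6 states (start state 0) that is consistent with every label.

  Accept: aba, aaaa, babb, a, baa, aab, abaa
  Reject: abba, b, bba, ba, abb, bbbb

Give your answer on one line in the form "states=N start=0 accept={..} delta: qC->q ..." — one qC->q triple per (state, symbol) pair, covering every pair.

states=4 start=0 accept={0,1} delta: 0a->1 0b->2 1a->1 1b->0 2a->3 2b->2 3a->0 3b->1

State merging on the prefix tree: take the shortest (then alphabetical) example prefix whose next move is undefined and point that move at state 0, else 1, else 2, ...; a target is out if some Accept/Reject pair would then sit in one state with the same input left (inseparable). If every existing state is out, open a new one.
a: 0a undefined. 0a->0: no, aba/ba meet in 0 with "ba" left. Open state 1: 0a->1.
b: 0b undefined. 0b->0: no, babb/abb meet in 1 with "bb" left. 0b->1: no, aba/bba meet in 1 with "ba" left. Open state 2: 0b->2.
aa: 1a undefined. 1a->0: no, aab/b meet in 2. 1a->1: ok.
ab: 1b undefined. 1b->0: ok.
ba: 2a undefined. 2a->0: no, aab/abba meet in 0. 2a->1: no, aba/abba meet in 1. 2a->2: no, baa/abba meet in 2. Open state 3: 2a->3.
bb: 2b undefined. 2b->0: no, aba/bba meet in 1. 2b->1: no, aba/bba meet in 1. 2b->2: ok.
baa: 3a undefined. 3a->0: ok.
bab: 3b undefined. 3b->0: no, babb/b meet in 2. 3b->1: ok.
All examples now run through 4 states with every (state, symbol) defined. Accept strings end in {0,1}, Reject strings end in {2,3}; accept={0,1}.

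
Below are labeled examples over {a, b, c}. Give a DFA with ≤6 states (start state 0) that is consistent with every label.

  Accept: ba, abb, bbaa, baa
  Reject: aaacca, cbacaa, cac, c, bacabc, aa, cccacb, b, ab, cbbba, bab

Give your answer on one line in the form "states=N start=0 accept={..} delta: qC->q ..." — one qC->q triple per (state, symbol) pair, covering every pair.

State merging on the prefix tree: take the shortest (then alphabetical) example prefix whose next move is undefined and point that move at state 0, else 1, else 2, ...; a target is out if some Accept/Reject pair would then sit in one state with the same input left (inseparable). If every existing state is out, open a new one.
a: 0a undefined. 0a->0: ok.
b: 0b undefined. 0b->0: no, ba/aa meet in 0. Open state 1: 0b->1.
c: 0c undefined. 0c->0: ok.
ba: 1a undefined. 1a->0: no, ba/aaacca meet in 0. 1a->1: no, ba/cccacb meet in 1. Open state 2: 1a->2.
bb: 1b undefined. 1b->0: no, ba/cbbba meet in 2. 1b->1: no, ba/cbbba meet in 2. 1b->2: ok.
baa: 2a undefined. 2a->0: no, bbaa/aaacca meet in 0. 2a->1: no, baa/cccacb meet in 1. 2a->2: ok.
bab: 2b undefined. 2b->0: ok.
bac: 2c undefined. 2c->0: ok.
bacabc: 1c undefined. 1c->0: ok.
All examples now run through 3 states with every (state, symbol) defined. Accept strings end in {2}, Reject strings end in {0,1}; accept={2}.

states=3 start=0 accept={2} delta: 0a->0 0b->1 0c->0 1a->2 1b->2 1c->0 2a->2 2b->0 2c->0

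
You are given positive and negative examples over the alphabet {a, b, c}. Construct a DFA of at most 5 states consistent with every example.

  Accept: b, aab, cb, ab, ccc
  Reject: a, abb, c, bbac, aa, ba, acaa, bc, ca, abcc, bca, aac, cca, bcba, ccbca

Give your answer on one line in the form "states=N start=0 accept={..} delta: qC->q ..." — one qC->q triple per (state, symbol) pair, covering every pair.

Grow the machine one transition at a time. Run the examples from 0; the earliest place one falls off (shortest prefix, ties alphabetical) gets sent to the lowest-numbered state that keeps every Accept/Reject pair distinguishable — a pair clashes when both reach the same state with identical unread suffix — and to a fresh state only if none does.
a: 0a undefined. 0a->0: ok.
b: 0b undefined. 0b->0: no, b/a meet in 0. Open state 1: 0b->1.
c: 0c undefined. 0c->0: no, ccc/a meet in 0. 0c->1: no, b/c meet in 1. Open state 2: 0c->2.
ba: 1a undefined. 1a->0: ok.
bb: 1b undefined. 1b->0: ok.
bc: 1c undefined. 1c->0: ok.
ca: 2a undefined. 2a->0: ok.
cb: 2b undefined. 2b->0: no, cb/a meet in 0. 2b->1: ok.
cc: 2c undefined. 2c->0: no, ccc/c meet in 2. 2c->1: no, ccc/a meet in 0. 2c->2: no, ccc/c meet in 2. Open state 3: 2c->3.
cca: 3a undefined. 3a->0: ok.
ccb: 3b undefined. 3b->0: ok.
ccc: 3c undefined. 3c->0: no, ccc/a meet in 0. 3c->1: ok.
All examples now run through 4 states with every (state, symbol) defined. Accept strings end in {1}, Reject strings end in {0,2}; accept={1}.

states=4 start=0 accept={1} delta: 0a->0 0b->1 0c->2 1a->0 1b->0 1c->0 2a->0 2b->1 2c->3 3a->0 3b->0 3c->1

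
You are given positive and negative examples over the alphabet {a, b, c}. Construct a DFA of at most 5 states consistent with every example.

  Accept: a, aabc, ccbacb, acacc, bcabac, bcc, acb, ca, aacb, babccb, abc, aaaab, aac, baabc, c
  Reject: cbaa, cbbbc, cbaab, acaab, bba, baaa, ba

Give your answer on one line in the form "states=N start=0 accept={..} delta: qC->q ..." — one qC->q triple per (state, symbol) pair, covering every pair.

State merging on the prefix tree: take the shortest (then alphabetical) example prefix whose next move is undefined and point that move at state 0, else 1, else 2, ...; a target is out if some Accept/Reject pair would then sit in one state with the same input left (inseparable). If every existing state is out, open a new one.
a: 0a undefined. 0a->0: ok.
b: 0b undefined. 0b->0: no, a/bba meet in 0. Open state 1: 0b->1.
c: 0c undefined. 0c->0: no, acb/acaab meet in 1. 0c->1: no, ca/ba meet in 1 with "a" left. Open state 2: 0c->2.
ba: 1a undefined. 1a->0: no, a/baaa meet in 0. 1a->1: no, aaaab/baaa meet in 1. 1a->2: no, aac/ba meet in 2. Open state 3: 1a->3.
bb: 1b undefined. 1b->0: no, a/bba meet in 0. 1b->1: ok.
bc: 1c undefined. 1c->0: ok.
ca: 2a undefined. 2a->0: no, aaaab/acaab meet in 1. 2a->1: ok.
cb: 2b undefined. 2b->0: no, a/cbaa meet in 0. 2b->1: no, a/cbbbc meet in 0. 2b->2: ok.
cc: 2c undefined. 2c->0: no, a/cbbbc meet in 0. 2c->1: no, ca/cbbbc meet in 1. 2c->2: no, acacc/cbbbc meet in 2. 2c->3: ok.
baa: 3a undefined. 3a->0: no, a/baaa meet in 0. 3a->1: ok.
bab: 3b undefined. 3b->0: no, a/cbaab meet in 0. 3b->1: no, ca/cbaab meet in 1. 3b->2: no, acacc/cbaab meet in 2. 3b->3: ok.
babc: 3c undefined. 3c->0: ok.
All examples now run through 4 states with every (state, symbol) defined. Accept strings end in {0,1,2}, Reject strings end in {3}; accept={0,1,2}.

states=4 start=0 accept={0,1,2} delta: 0a->0 0b->1 0c->2 1a->3 1b->1 1c->0 2a->1 2b->2 2c->3 3a->1 3b->3 3c->0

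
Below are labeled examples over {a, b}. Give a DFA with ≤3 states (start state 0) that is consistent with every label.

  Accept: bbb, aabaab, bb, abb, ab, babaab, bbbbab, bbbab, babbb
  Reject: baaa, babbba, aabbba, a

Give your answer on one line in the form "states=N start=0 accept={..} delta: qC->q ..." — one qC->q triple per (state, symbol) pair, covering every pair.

State merging on the prefix tree: take the shortest (then alphabetical) example prefix whose next move is undefined and point that move at state 0, else 1, else 2, ...; a target is out if some Accept/Reject pair would then sit in one state with the same input left (inseparable). If every existing state is out, open a new one.
a: 0a undefined. 0a->0: ok.
b: 0b undefined. 0b->0: no, bbb/baaa meet in 0. Open state 1: 0b->1.
ba: 1a undefined. 1a->0: ok.
bb: 1b undefined. 1b->0: no, bb/baaa meet in 0. 1b->1: ok.
All examples now run through 2 states with every (state, symbol) defined. Accept strings end in {1}, Reject strings end in {0}; accept={1}.

states=2 start=0 accept={1} delta: 0a->0 0b->1 1a->0 1b->1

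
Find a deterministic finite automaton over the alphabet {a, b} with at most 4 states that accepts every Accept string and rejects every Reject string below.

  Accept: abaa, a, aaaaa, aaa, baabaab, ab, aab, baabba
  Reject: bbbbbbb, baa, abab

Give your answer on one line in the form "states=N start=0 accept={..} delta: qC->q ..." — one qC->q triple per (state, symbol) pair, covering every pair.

State merging on the prefix tree: take the shortest (then alphabetical) example prefix whose next move is undefined and point that move at state 0, else 1, else 2, ...; a target is out if some Accept/Reject pair would then sit in one state with the same input left (inseparable). If every existing state is out, open a new one.
a: 0a undefined. 0a->0: no, abaa/baa meet in 0 with "baa" left. Open state 1: 0a->1.
b: 0b undefined. 0b->0: ok.
aa: 1a undefined. 1a->0: no, baabaab/bbbbbbb meet in 0. 1a->1: no, a/baa meet in 1. Open state 2: 1a->2.
ab: 1b undefined. 1b->0: no, abaa/baa meet in 2. 1b->1: no, aab/abab meet in 2 with "b" left. 1b->2: no, ab/baa meet in 2. Open state 3: 1b->3.
aaa: 2a undefined. 2a->0: no, aaaaa/baa meet in 2. 2a->1: ok.
aab: 2b undefined. 2b->0: no, baabaab/bbbbbbb meet in 0. 2b->1: ok.
aba: 3a undefined. 3a->0: no, baabba/bbbbbbb meet in 0. 3a->1: no, abaa/baa meet in 2. 3a->2: no, abaa/abab meet in 1. 3a->3: ok.
abab: 3b undefined. 3b->0: ok.
All examples now run through 4 states with every (state, symbol) defined. Accept strings end in {1,3}, Reject strings end in {0,2}; accept={1,3}.

states=4 start=0 accept={1,3} delta: 0a->1 0b->0 1a->2 1b->3 2a->1 2b->1 3a->3 3b->0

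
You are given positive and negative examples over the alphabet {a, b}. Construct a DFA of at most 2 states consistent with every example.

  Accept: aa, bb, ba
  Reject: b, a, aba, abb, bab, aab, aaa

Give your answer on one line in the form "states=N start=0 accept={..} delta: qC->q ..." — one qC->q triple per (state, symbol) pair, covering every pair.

states=2 start=0 accept={0} delta: 0a->1 0b->1 1a->0 1b->0

State merging on the prefix tree: take the shortest (then alphabetical) example prefix whose next move is undefined and point that move at state 0, else 1, else 2, ...; a target is out if some Accept/Reject pair would then sit in one state with the same input left (inseparable). If every existing state is out, open a new one.
a: 0a undefined. 0a->0: no, aa/a meet in 0. Open state 1: 0a->1.
b: 0b undefined. 0b->0: no, bb/b meet in 0. 0b->1: ok.
aa: 1a undefined. 1a->0: ok.
ab: 1b undefined. 1b->0: ok.
All examples now run through 2 states with every (state, symbol) defined. Accept strings end in {0}, Reject strings end in {1}; accept={0}.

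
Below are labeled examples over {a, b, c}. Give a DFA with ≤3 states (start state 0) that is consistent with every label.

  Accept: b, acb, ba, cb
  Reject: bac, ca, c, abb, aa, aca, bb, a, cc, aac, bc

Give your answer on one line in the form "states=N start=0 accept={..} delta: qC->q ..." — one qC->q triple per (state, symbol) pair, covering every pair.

states=2 start=0 accept={1} delta: 0a->0 0b->1 0c->0 1a->1 1b->0 1c->0

State merging on the prefix tree: take the shortest (then alphabetical) example prefix whose next move is undefined and point that move at state 0, else 1, else 2, ...; a target is out if some Accept/Reject pair would then sit in one state with the same input left (inseparable). If every existing state is out, open a new one.
a: 0a undefined. 0a->0: ok.
b: 0b undefined. 0b->0: no, b/abb meet in 0. Open state 1: 0b->1.
c: 0c undefined. 0c->0: ok.
ba: 1a undefined. 1a->0: no, ba/bac meet in 0. 1a->1: ok.
bb: 1b undefined. 1b->0: ok.
bc: 1c undefined. 1c->0: ok.
All examples now run through 2 states with every (state, symbol) defined. Accept strings end in {1}, Reject strings end in {0}; accept={1}.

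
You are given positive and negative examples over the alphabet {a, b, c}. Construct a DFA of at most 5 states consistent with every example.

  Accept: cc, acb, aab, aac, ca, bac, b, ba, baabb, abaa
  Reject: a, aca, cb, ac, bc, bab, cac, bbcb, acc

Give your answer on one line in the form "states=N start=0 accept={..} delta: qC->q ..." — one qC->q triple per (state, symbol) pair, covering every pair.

Fold the examples into a partial DFA from state 0: repeatedly fix the first undefined (state, symbol) met by the shortest-then-alphabetical prefix, trying targets in increasing order and rejecting any under which an Accept and a Reject string meet in one state with the same remainder; add a state when all current targets are rejected. Accepting states are where Accept strings end.
a: 0a undefined. 0a->0: no, cc/acc meet in 0 with "cc" left. Open state 1: 0a->1.
b: 0b undefined. 0b->0: no, bac/ac meet in 1 with "c" left. 0b->1: no, aab/bab meet in 1 with "ab" left. Open state 2: 0b->2.
c: 0c undefined. 0c->0: no, ca/a meet in 1. 0c->1: no, cc/ac meet in 1 with "c" left. 0c->2: no, cc/bc meet in 2 with "c" left. Open state 3: 0c->3.
aa: 1a undefined. 1a->0: ok.
ab: 1b undefined. 1b->0: ok.
ac: 1c undefined. 1c->0: no, aac/acc meet in 3. 1c->1: no, acb/aca meet in 0. 1c->2: no, aab/ac meet in 2. 1c->3: no, cc/acc meet in 3 with "c" left. Open state 4: 1c->4.
ba: 2a undefined. 2a->0: no, aab/bab meet in 2. 2a->1: no, bac/ac meet in 4. 2a->2: no, bac/bc meet in 2 with "c" left. 2a->3: ok.
bb: 2b undefined. 2b->0: ok.
bc: 2c undefined. 2c->0: no, abaa/bc meet in 0. 2c->1: ok.
ca: 3a undefined. 3a->0: no, aac/cac meet in 3. 3a->1: no, ca/a meet in 1. 3a->2: ok.
cb: 3b undefined. 3b->0: no, abaa/cb meet in 0. 3b->1: ok.
cc: 3c undefined. 3c->0: ok.
aca: 4a undefined. 4a->0: no, cc/aca meet in 0. 4a->1: ok.
acb: 4b undefined. 4b->0: ok.
acc: 4c undefined. 4c->0: no, cc/acc meet in 0. 4c->1: ok.
All examples now run through 5 states with every (state, symbol) defined. Accept strings end in {0,2,3}, Reject strings end in {1,4}; accept={0,2,3}.

states=5 start=0 accept={0,2,3} delta: 0a->1 0b->2 0c->3 1a->0 1b->0 1c->4 2a->3 2b->0 2c->1 3a->2 3b->1 3c->0 4a->1 4b->0 4c->1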